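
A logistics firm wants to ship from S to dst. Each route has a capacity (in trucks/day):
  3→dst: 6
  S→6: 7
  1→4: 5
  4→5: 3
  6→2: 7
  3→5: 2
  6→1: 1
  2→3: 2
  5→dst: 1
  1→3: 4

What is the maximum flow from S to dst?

3

Augment S→6→2→3→dst: bottleneck 2. Total 2.
Augment S→6→1→3→dst: bottleneck 1. Total 3.
No augmenting path remains in the residual graph.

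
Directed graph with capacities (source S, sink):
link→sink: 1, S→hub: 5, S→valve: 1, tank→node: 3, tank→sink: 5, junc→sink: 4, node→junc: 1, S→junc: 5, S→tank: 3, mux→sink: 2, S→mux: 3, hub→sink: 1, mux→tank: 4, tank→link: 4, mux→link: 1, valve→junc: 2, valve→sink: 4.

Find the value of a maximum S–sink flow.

12

Augment S→hub→sink: bottleneck 1. Total 1.
Augment S→mux→sink: bottleneck 2. Total 3.
Augment S→tank→sink: bottleneck 3. Total 6.
Augment S→valve→sink: bottleneck 1. Total 7.
Augment S→junc→sink: bottleneck 4. Total 11.
Augment S→mux→tank→sink: bottleneck 1. Total 12.
No augmenting path remains in the residual graph.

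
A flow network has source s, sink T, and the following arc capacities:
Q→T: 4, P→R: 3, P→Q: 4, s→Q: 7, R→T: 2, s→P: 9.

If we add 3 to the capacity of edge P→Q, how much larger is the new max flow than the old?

0

Original max flow = 6.
Edge P→Q does not cross the min cut (source side {P, Q, R, s}), so extra capacity there cannot help.
New max flow = 6. Increase = 0.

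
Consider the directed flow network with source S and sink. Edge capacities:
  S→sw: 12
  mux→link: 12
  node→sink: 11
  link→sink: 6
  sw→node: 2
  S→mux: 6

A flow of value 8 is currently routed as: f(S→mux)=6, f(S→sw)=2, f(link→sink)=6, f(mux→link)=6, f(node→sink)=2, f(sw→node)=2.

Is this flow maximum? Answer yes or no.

Yes

Residual reachable from S: {S, sw}; sink is not reachable.
Saturated cut: sw→node, S→mux with total capacity 8 = current flow value. Flow is maximum.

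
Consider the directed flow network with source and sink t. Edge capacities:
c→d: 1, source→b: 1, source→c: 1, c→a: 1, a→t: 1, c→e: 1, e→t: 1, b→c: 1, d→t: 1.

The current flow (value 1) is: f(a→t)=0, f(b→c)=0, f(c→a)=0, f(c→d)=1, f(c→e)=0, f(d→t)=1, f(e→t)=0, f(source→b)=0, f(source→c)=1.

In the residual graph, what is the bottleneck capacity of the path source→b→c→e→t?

1

Residual capacities along the path: source→b: 1, b→c: 1, c→e: 1, e→t: 1.
Minimum is 1.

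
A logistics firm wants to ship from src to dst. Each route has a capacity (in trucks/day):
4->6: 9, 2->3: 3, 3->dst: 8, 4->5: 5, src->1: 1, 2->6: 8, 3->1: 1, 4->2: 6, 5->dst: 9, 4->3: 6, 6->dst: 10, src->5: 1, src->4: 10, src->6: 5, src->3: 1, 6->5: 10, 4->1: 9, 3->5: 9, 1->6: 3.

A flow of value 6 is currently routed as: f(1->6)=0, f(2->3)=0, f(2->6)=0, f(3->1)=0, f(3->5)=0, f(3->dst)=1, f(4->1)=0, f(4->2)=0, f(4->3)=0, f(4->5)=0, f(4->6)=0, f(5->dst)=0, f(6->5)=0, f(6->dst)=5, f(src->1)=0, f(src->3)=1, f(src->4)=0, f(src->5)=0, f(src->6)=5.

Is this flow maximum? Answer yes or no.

Residual path src->5->dst has bottleneck 1 > 0.
Pushing 1 along it raises the flow to 7, so the given flow is not maximum.

No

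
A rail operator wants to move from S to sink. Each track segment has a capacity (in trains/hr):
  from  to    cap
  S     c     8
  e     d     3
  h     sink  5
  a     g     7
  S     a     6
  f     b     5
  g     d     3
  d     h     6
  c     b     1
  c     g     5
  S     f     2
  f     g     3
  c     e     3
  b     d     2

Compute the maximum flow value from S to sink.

Augment S→f→b→d→h→sink: bottleneck 2. Total 2.
Augment S→a→g→d→h→sink: bottleneck 3. Total 5.
No augmenting path remains in the residual graph.

5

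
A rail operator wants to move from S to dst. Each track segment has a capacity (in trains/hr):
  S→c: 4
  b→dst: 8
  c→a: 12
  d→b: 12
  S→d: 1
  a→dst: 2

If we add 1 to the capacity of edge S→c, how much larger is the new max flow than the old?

0

Original max flow = 3.
Edge S→c does not cross the min cut (source side {S, a, c}), so extra capacity there cannot help.
New max flow = 3. Increase = 0.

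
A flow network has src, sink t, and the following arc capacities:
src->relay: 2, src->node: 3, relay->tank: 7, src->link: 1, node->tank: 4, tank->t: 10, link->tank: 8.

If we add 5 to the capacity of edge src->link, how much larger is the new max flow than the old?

Original max flow = 6.
After raising cap(src->link), augmenting paths through that edge carry 4 more units.
New max flow = 10. Increase = 4.

4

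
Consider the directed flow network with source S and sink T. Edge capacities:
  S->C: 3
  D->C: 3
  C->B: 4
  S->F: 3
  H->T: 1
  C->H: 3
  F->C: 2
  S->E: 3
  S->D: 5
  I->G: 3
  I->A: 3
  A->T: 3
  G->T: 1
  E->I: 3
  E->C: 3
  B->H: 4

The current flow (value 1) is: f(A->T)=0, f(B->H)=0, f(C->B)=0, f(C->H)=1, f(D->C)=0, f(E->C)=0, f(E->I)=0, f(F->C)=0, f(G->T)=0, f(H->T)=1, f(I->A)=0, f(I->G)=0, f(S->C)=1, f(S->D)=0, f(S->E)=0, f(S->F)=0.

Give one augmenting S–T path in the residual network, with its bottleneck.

S->E->I->A->T, bottleneck 3

Residual along S->E->I->A->T: S->E: 3, E->I: 3, I->A: 3, A->T: 3.
Bottleneck = min = 3.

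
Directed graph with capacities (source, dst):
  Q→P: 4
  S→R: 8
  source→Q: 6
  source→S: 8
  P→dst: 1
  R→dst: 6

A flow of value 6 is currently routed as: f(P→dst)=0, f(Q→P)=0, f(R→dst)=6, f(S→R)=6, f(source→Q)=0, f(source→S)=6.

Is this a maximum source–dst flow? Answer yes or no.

No

Residual path source→Q→P→dst has bottleneck 1 > 0.
Pushing 1 along it raises the flow to 7, so the given flow is not maximum.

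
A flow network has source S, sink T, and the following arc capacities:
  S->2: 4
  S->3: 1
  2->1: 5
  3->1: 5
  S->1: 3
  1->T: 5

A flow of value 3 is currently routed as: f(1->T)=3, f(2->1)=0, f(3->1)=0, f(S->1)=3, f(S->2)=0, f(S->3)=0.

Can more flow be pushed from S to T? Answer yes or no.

Yes

Residual path S->2->1->T has bottleneck 2 > 0.
Pushing 2 along it raises the flow to 5, so the given flow is not maximum.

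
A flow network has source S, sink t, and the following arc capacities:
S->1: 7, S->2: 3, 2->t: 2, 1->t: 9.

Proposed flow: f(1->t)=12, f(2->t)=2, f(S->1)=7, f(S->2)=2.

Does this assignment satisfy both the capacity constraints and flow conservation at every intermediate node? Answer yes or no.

Capacity violated on 1->t: flow 12 > capacity 9.

No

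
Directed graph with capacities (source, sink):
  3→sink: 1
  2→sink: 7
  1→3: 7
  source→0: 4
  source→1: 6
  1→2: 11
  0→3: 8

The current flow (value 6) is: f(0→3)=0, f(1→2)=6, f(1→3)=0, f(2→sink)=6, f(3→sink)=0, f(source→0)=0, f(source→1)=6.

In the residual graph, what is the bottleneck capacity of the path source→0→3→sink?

Residual capacities along the path: source→0: 4, 0→3: 8, 3→sink: 1.
Minimum is 1.

1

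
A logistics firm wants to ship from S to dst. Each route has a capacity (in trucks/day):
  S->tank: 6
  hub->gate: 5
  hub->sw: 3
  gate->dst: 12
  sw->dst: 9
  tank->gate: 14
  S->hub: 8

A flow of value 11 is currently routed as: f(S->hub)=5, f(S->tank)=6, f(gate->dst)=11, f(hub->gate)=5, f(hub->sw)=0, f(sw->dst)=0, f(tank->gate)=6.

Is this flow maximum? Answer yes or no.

Residual path S->hub->sw->dst has bottleneck 3 > 0.
Pushing 3 along it raises the flow to 14, so the given flow is not maximum.

No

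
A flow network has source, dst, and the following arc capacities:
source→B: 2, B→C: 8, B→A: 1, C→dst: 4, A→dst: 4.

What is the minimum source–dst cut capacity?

Max flow = 2 (via 1 augmenting path).
In the residual at optimum, the set reachable from source is {source}.
Cut edges: source→B (cap 2). Sum = 2.

2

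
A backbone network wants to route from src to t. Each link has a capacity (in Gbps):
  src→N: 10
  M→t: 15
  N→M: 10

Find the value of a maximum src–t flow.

Augment src→N→M→t: bottleneck 10. Total 10.
No augmenting path remains in the residual graph.

10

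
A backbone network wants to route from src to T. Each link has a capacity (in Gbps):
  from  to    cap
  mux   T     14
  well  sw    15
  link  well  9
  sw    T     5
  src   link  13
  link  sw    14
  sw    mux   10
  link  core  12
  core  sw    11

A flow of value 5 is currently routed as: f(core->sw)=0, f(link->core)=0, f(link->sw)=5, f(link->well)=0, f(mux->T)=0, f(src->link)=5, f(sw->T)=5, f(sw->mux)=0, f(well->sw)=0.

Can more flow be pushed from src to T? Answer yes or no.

Yes

Residual path src->link->sw->mux->T has bottleneck 8 > 0.
Pushing 8 along it raises the flow to 13, so the given flow is not maximum.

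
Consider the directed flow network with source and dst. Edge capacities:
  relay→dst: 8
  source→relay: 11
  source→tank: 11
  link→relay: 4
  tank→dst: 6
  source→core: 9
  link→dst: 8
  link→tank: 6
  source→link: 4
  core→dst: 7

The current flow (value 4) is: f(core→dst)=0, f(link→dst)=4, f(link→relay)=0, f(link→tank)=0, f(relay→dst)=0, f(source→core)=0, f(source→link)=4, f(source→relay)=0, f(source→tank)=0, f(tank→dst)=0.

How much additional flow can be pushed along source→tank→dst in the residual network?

6

Residual capacities along the path: source→tank: 11, tank→dst: 6.
Minimum is 6.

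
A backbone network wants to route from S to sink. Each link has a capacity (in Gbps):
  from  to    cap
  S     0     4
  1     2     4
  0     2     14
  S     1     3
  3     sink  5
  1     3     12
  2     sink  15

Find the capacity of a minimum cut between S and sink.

Max flow = 7 (via 2 augmenting paths).
In the residual at optimum, the set reachable from S is {S}.
Cut edges: S→0 (cap 4), S→1 (cap 3). Sum = 7.

7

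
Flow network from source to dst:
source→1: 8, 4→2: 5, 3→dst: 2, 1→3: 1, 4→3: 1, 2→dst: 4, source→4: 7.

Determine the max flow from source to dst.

6

Augment source→4→2→dst: bottleneck 4. Total 4.
Augment source→4→3→dst: bottleneck 1. Total 5.
Augment source→1→3→dst: bottleneck 1. Total 6.
No augmenting path remains in the residual graph.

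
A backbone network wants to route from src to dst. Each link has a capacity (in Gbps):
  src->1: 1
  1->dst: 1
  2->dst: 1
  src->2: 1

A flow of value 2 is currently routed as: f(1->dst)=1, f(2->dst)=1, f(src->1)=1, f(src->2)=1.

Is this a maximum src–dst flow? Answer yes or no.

Residual reachable from src: {src}; dst is not reachable.
Saturated cut: src->1, src->2 with total capacity 2 = current flow value. Flow is maximum.

Yes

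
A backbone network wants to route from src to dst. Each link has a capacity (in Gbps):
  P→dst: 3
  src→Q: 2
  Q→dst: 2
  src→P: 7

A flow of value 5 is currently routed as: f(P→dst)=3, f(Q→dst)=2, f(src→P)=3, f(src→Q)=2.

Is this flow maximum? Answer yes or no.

Residual reachable from src: {P, src}; dst is not reachable.
Saturated cut: src→Q, P→dst with total capacity 5 = current flow value. Flow is maximum.

Yes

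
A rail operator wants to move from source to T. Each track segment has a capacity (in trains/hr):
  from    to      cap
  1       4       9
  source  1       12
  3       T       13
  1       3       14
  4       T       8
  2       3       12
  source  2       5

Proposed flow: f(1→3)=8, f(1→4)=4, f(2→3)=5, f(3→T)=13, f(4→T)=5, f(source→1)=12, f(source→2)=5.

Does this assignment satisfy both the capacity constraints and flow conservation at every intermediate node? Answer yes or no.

No

Conservation fails at 4: inflow 4 ≠ outflow 5.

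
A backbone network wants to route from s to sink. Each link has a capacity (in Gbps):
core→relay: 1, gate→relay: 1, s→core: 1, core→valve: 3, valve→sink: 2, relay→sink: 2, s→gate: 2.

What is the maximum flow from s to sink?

Augment s→gate→relay→sink: bottleneck 1. Total 1.
Augment s→core→relay→sink: bottleneck 1. Total 2.
No augmenting path remains in the residual graph.

2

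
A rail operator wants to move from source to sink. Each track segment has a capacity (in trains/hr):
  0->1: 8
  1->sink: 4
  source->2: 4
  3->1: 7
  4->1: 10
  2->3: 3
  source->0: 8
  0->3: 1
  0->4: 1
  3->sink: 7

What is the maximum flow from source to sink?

Augment source->0->3->sink: bottleneck 1. Total 1.
Augment source->0->1->sink: bottleneck 4. Total 5.
Augment source->2->3->sink: bottleneck 3. Total 8.
No augmenting path remains in the residual graph.

8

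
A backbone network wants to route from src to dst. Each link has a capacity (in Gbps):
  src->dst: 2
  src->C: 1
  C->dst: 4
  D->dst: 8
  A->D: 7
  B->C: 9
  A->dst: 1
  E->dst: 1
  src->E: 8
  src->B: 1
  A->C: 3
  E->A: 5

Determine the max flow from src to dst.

10

Augment src->dst: bottleneck 2. Total 2.
Augment src->E->dst: bottleneck 1. Total 3.
Augment src->C->dst: bottleneck 1. Total 4.
Augment src->E->A->dst: bottleneck 1. Total 5.
Augment src->B->C->dst: bottleneck 1. Total 6.
Augment src->E->A->D->dst: bottleneck 4. Total 10.
No augmenting path remains in the residual graph.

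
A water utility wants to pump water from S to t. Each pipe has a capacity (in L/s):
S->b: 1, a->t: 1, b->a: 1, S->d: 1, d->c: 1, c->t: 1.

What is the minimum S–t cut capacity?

Max flow = 2 (via 2 augmenting paths).
In the residual at optimum, the set reachable from S is {S}.
Cut edges: S->d (cap 1), S->b (cap 1). Sum = 2.

2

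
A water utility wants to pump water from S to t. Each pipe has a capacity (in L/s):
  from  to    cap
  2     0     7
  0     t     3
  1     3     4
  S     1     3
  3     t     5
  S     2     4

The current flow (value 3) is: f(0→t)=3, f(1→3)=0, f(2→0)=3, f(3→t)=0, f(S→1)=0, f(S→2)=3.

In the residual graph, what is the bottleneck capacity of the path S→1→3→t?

3

Residual capacities along the path: S→1: 3, 1→3: 4, 3→t: 5.
Minimum is 3.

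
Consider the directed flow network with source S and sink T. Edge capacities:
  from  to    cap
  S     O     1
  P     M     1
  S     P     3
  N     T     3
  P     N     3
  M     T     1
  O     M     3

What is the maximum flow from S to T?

Augment S->O->M->T: bottleneck 1. Total 1.
Augment S->P->N->T: bottleneck 3. Total 4.
No augmenting path remains in the residual graph.

4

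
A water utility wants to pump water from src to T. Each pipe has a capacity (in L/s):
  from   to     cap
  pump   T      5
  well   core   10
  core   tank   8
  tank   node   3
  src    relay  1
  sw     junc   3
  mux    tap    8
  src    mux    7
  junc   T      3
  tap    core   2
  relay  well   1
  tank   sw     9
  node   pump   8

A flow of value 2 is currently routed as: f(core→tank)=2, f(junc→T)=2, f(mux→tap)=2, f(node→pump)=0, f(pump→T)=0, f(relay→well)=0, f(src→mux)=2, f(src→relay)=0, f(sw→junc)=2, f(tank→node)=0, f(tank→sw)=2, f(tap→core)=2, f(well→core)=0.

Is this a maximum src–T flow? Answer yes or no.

Residual path src→relay→well→core→tank→sw→junc→T has bottleneck 1 > 0.
Pushing 1 along it raises the flow to 3, so the given flow is not maximum.

No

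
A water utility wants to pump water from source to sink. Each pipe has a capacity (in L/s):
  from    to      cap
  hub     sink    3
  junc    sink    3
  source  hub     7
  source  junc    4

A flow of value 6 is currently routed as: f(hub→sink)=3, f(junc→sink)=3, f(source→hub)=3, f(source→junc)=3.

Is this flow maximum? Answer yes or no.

Yes

Residual reachable from source: {hub, junc, source}; sink is not reachable.
Saturated cut: junc→sink, hub→sink with total capacity 6 = current flow value. Flow is maximum.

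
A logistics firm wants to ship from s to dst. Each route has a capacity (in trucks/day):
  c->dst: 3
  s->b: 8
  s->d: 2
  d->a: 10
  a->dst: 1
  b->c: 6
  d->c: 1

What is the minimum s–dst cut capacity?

4

Max flow = 4 (via 3 augmenting paths).
In the residual at optimum, the set reachable from s is {a, b, c, d, s}.
Cut edges: a->dst (cap 1), c->dst (cap 3). Sum = 4.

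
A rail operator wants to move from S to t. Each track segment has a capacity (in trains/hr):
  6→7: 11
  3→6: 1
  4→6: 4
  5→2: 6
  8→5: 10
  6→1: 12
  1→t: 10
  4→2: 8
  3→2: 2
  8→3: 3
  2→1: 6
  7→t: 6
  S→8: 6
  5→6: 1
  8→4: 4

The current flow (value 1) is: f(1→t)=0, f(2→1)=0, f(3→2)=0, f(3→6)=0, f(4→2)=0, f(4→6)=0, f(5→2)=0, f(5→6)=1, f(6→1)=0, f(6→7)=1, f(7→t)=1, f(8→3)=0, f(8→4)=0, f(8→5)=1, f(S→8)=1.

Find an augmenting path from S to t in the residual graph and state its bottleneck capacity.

Residual along S→8→5→2→1→t: S→8: 5, 8→5: 9, 5→2: 6, 2→1: 6, 1→t: 10.
Bottleneck = min = 5.

S→8→5→2→1→t, bottleneck 5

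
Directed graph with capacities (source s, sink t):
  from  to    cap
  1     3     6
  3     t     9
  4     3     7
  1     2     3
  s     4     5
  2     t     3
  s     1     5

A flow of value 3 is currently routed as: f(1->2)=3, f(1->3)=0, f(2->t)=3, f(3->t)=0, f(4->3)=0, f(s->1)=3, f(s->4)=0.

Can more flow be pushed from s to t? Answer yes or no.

Yes

Residual path s->1->3->t has bottleneck 2 > 0.
Pushing 2 along it raises the flow to 5, so the given flow is not maximum.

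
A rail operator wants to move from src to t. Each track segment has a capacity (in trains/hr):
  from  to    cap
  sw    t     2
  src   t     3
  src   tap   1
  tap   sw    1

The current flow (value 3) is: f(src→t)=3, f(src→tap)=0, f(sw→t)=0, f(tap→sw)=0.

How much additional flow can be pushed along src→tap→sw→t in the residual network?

Residual capacities along the path: src→tap: 1, tap→sw: 1, sw→t: 2.
Minimum is 1.

1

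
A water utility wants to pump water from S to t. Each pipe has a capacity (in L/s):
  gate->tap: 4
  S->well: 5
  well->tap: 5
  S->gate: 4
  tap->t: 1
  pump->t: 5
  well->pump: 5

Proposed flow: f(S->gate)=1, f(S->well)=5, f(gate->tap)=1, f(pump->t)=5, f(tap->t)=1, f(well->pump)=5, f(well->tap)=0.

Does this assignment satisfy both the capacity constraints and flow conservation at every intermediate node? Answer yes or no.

Yes

Every edge has 0 ≤ f(e) ≤ cap(e).
At each intermediate node, inflow equals outflow.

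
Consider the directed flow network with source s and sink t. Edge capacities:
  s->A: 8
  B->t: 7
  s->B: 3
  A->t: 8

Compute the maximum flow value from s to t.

11

Augment s->A->t: bottleneck 8. Total 8.
Augment s->B->t: bottleneck 3. Total 11.
No augmenting path remains in the residual graph.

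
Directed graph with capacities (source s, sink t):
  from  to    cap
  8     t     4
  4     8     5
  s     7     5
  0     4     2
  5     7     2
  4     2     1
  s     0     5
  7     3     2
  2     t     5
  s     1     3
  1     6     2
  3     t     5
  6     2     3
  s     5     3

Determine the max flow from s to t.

6

Augment s→7→3→t: bottleneck 2. Total 2.
Augment s→0→4→8→t: bottleneck 2. Total 4.
Augment s→1→6→2→t: bottleneck 2. Total 6.
No augmenting path remains in the residual graph.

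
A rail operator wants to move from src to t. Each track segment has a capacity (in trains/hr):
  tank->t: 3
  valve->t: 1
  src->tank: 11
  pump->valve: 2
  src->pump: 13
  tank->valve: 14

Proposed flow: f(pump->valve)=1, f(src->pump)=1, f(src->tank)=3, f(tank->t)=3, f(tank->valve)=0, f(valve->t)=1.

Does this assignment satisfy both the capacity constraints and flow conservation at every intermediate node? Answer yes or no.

Yes

Every edge has 0 ≤ f(e) ≤ cap(e).
At each intermediate node, inflow equals outflow.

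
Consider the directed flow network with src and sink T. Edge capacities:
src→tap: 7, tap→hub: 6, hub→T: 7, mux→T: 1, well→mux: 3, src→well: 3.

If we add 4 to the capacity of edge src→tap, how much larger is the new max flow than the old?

Original max flow = 7.
Edge src→tap does not cross the min cut (source side {mux, src, tap, well}), so extra capacity there cannot help.
New max flow = 7. Increase = 0.

0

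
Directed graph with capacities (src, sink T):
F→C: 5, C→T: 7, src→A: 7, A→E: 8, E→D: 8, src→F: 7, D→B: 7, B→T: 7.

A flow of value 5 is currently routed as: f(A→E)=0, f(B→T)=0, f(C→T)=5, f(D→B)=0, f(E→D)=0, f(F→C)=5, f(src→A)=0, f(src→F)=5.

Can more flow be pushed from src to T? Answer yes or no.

Yes

Residual path src→A→E→D→B→T has bottleneck 7 > 0.
Pushing 7 along it raises the flow to 12, so the given flow is not maximum.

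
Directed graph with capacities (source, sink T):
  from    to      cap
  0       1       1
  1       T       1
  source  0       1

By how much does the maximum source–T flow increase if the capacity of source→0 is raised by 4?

0

Original max flow = 1.
Even with extra capacity on source→0, another cut of capacity 1 remains binding.
New max flow = 1. Increase = 0.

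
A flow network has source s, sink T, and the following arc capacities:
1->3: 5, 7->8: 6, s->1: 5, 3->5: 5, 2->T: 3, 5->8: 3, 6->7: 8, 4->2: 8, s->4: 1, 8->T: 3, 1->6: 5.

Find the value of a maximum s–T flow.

4

Augment s->4->2->T: bottleneck 1. Total 1.
Augment s->1->6->7->8->T: bottleneck 3. Total 4.
No augmenting path remains in the residual graph.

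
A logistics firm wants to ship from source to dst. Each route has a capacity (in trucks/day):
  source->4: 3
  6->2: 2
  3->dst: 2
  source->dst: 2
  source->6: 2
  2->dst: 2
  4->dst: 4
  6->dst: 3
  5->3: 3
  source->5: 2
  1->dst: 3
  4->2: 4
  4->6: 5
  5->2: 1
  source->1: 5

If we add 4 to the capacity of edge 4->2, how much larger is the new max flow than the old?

0

Original max flow = 12.
Edge 4->2 does not cross the min cut (source side {1, source}), so extra capacity there cannot help.
New max flow = 12. Increase = 0.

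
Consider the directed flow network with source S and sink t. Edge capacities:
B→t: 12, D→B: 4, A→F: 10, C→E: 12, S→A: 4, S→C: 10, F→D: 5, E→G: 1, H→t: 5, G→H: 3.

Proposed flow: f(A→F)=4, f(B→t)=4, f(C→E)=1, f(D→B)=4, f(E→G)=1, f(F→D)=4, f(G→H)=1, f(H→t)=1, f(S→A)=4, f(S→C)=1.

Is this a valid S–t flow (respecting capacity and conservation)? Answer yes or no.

Yes

Every edge has 0 ≤ f(e) ≤ cap(e).
At each intermediate node, inflow equals outflow.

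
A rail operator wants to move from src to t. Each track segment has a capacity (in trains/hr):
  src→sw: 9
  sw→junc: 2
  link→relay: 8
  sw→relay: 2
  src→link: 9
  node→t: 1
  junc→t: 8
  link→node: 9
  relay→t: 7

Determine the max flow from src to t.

10

Augment src→sw→junc→t: bottleneck 2. Total 2.
Augment src→sw→relay→t: bottleneck 2. Total 4.
Augment src→link→node→t: bottleneck 1. Total 5.
Augment src→link→relay→t: bottleneck 5. Total 10.
No augmenting path remains in the residual graph.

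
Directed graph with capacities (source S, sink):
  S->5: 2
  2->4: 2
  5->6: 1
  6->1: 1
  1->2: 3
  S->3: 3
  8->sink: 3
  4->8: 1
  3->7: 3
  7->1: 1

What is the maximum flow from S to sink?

1

Augment S->3->7->1->2->4->8->sink: bottleneck 1. Total 1.
No augmenting path remains in the residual graph.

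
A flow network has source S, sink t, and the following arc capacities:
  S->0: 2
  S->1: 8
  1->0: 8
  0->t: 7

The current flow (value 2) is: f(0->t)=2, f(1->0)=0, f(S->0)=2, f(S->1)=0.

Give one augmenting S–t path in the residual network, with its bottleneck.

Residual along S->1->0->t: S->1: 8, 1->0: 8, 0->t: 5.
Bottleneck = min = 5.

S->1->0->t, bottleneck 5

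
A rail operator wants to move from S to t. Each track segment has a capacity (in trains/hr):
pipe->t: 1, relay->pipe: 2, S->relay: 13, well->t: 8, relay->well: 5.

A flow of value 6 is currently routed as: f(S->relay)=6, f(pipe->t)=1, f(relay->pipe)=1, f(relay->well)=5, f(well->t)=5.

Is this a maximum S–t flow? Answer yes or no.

Yes

Residual reachable from S: {S, pipe, relay}; t is not reachable.
Saturated cut: relay->well, pipe->t with total capacity 6 = current flow value. Flow is maximum.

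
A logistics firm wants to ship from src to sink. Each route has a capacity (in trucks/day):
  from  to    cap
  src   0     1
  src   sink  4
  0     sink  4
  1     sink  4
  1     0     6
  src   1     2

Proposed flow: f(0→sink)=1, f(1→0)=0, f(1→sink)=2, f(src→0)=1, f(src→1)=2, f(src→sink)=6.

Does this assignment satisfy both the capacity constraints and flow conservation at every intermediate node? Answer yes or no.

No

Capacity violated on src→sink: flow 6 > capacity 4.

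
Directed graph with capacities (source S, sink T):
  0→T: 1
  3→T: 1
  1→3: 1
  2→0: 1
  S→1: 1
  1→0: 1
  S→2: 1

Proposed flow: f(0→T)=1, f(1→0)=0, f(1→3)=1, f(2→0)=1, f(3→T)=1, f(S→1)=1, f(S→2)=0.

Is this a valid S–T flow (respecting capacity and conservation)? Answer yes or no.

Conservation fails at 2: inflow 0 ≠ outflow 1.

No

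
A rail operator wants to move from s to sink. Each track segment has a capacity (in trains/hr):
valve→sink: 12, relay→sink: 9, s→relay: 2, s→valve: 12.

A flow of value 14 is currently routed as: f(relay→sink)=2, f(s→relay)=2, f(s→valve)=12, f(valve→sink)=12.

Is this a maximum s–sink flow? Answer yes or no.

Yes

Residual reachable from s: {s}; sink is not reachable.
Saturated cut: s→valve, s→relay with total capacity 14 = current flow value. Flow is maximum.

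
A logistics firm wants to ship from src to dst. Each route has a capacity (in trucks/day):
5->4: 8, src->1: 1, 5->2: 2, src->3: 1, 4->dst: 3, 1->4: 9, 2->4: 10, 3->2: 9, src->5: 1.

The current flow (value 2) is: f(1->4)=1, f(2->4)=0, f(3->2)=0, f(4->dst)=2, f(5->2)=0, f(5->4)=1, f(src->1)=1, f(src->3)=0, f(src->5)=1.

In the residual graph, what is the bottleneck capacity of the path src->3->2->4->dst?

1

Residual capacities along the path: src->3: 1, 3->2: 9, 2->4: 10, 4->dst: 1.
Minimum is 1.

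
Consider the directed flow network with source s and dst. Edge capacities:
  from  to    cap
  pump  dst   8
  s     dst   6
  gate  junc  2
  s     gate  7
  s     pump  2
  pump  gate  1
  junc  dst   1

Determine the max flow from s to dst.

9

Augment s->dst: bottleneck 6. Total 6.
Augment s->pump->dst: bottleneck 2. Total 8.
Augment s->gate->junc->dst: bottleneck 1. Total 9.
No augmenting path remains in the residual graph.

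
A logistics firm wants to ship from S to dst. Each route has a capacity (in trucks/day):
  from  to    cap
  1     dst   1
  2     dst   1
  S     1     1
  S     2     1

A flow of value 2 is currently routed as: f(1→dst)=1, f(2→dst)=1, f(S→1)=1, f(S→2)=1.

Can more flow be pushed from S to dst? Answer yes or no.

Residual reachable from S: {S}; dst is not reachable.
Saturated cut: S→1, S→2 with total capacity 2 = current flow value. Flow is maximum.

No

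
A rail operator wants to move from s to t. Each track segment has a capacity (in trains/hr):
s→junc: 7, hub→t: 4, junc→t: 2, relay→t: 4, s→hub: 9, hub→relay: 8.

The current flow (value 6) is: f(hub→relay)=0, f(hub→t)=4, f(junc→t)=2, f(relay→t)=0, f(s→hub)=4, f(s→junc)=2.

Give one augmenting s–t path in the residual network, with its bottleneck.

Residual along s→hub→relay→t: s→hub: 5, hub→relay: 8, relay→t: 4.
Bottleneck = min = 4.

s→hub→relay→t, bottleneck 4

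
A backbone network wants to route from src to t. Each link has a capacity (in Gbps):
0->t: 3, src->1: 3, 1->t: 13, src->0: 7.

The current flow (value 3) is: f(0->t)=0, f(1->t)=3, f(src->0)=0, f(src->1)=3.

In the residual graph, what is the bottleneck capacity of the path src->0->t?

3

Residual capacities along the path: src->0: 7, 0->t: 3.
Minimum is 3.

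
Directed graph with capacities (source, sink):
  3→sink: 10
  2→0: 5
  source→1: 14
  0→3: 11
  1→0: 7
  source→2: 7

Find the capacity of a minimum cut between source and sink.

Max flow = 10 (via 2 augmenting paths).
In the residual at optimum, the set reachable from source is {0, 1, 2, 3, source}.
Cut edges: 3→sink (cap 10). Sum = 10.

10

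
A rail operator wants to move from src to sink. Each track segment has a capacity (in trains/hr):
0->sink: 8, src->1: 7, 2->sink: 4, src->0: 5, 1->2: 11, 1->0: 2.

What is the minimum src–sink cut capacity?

Max flow = 11 (via 3 augmenting paths).
In the residual at optimum, the set reachable from src is {1, 2, src}.
Cut edges: src->0 (cap 5), 1->0 (cap 2), 2->sink (cap 4). Sum = 11.

11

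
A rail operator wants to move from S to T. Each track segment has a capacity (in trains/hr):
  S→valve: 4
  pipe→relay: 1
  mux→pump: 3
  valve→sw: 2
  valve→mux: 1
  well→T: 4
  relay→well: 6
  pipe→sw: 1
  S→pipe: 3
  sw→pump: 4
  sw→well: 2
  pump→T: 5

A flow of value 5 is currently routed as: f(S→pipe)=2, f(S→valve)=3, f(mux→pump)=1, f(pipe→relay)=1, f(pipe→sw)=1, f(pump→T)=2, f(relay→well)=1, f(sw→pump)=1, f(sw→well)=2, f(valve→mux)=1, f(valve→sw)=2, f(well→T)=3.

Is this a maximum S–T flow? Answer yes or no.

Residual reachable from S: {S, pipe, valve}; T is not reachable.
Saturated cut: pipe→relay, pipe→sw, valve→sw, valve→mux with total capacity 5 = current flow value. Flow is maximum.

Yes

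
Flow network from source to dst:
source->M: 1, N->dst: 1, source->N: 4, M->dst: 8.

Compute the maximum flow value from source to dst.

Augment source->N->dst: bottleneck 1. Total 1.
Augment source->M->dst: bottleneck 1. Total 2.
No augmenting path remains in the residual graph.

2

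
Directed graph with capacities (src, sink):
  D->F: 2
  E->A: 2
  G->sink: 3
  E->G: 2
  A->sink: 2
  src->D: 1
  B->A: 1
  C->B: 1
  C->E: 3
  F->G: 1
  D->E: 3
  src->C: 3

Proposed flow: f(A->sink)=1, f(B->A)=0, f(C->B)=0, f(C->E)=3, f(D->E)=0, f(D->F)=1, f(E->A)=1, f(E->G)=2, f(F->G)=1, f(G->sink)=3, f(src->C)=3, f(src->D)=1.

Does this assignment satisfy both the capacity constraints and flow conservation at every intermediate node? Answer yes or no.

Yes

Every edge has 0 ≤ f(e) ≤ cap(e).
At each intermediate node, inflow equals outflow.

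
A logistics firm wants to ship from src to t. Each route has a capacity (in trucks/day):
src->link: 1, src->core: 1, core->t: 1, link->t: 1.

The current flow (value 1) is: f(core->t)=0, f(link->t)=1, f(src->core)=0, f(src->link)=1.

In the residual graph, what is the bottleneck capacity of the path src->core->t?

1

Residual capacities along the path: src->core: 1, core->t: 1.
Minimum is 1.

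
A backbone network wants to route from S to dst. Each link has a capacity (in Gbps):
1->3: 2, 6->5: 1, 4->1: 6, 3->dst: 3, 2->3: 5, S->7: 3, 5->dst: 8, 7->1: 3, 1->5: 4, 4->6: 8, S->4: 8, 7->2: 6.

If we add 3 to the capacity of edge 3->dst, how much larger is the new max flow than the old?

2

Original max flow = 8.
After raising cap(3->dst), augmenting paths through that edge carry 2 more units.
New max flow = 10. Increase = 2.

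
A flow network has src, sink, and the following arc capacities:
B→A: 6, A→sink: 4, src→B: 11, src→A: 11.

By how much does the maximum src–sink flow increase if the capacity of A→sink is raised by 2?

2

Original max flow = 4.
After raising cap(A→sink), augmenting paths through that edge carry 2 more units.
New max flow = 6. Increase = 2.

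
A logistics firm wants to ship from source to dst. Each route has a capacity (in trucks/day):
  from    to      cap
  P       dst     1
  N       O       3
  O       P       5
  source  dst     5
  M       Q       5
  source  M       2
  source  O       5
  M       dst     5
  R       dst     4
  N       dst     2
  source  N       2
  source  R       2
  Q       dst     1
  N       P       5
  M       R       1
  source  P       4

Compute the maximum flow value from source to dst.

12

Augment source→dst: bottleneck 5. Total 5.
Augment source→N→dst: bottleneck 2. Total 7.
Augment source→M→dst: bottleneck 2. Total 9.
Augment source→R→dst: bottleneck 2. Total 11.
Augment source→P→dst: bottleneck 1. Total 12.
No augmenting path remains in the residual graph.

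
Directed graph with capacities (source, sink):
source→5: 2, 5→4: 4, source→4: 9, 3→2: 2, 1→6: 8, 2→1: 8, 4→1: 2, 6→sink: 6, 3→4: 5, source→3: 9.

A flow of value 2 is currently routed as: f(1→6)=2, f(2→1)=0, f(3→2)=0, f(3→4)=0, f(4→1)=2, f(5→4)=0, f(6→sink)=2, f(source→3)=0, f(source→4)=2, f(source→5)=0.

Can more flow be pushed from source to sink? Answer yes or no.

Yes

Residual path source→3→2→1→6→sink has bottleneck 2 > 0.
Pushing 2 along it raises the flow to 4, so the given flow is not maximum.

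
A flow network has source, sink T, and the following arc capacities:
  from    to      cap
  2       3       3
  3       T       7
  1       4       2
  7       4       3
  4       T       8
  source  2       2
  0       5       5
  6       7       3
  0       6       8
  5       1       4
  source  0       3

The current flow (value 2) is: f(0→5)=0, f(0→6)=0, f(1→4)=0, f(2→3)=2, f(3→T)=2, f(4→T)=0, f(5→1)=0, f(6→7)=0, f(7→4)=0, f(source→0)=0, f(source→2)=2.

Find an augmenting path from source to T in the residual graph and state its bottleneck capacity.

Residual along source→0→5→1→4→T: source→0: 3, 0→5: 5, 5→1: 4, 1→4: 2, 4→T: 8.
Bottleneck = min = 2.

source→0→5→1→4→T, bottleneck 2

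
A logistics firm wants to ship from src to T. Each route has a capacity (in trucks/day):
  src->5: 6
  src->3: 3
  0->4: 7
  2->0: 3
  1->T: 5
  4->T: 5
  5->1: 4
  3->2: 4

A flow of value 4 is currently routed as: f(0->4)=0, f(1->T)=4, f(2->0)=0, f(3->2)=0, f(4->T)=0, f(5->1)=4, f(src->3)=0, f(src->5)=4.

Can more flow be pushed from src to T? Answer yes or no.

Yes

Residual path src->3->2->0->4->T has bottleneck 3 > 0.
Pushing 3 along it raises the flow to 7, so the given flow is not maximum.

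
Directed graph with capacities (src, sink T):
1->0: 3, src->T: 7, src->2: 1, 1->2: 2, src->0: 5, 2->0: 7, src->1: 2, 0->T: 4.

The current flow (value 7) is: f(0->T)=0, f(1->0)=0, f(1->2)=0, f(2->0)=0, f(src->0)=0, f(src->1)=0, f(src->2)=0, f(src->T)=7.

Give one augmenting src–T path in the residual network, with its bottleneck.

src->0->T, bottleneck 4

Residual along src->0->T: src->0: 5, 0->T: 4.
Bottleneck = min = 4.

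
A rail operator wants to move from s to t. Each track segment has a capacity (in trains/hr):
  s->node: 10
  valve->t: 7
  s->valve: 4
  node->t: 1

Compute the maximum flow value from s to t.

Augment s->node->t: bottleneck 1. Total 1.
Augment s->valve->t: bottleneck 4. Total 5.
No augmenting path remains in the residual graph.

5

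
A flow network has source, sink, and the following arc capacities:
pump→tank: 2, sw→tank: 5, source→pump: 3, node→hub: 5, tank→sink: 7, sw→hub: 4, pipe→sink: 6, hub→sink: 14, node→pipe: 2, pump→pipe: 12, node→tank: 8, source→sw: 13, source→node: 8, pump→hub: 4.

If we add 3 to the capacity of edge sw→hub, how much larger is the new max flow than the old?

3

Original max flow = 20.
After raising cap(sw→hub), augmenting paths through that edge carry 3 more units.
New max flow = 23. Increase = 3.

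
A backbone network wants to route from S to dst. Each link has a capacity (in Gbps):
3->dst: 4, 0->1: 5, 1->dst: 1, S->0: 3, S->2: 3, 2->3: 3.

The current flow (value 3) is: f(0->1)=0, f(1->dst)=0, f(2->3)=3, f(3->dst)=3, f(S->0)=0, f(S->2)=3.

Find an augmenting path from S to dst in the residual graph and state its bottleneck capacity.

S->0->1->dst, bottleneck 1

Residual along S->0->1->dst: S->0: 3, 0->1: 5, 1->dst: 1.
Bottleneck = min = 1.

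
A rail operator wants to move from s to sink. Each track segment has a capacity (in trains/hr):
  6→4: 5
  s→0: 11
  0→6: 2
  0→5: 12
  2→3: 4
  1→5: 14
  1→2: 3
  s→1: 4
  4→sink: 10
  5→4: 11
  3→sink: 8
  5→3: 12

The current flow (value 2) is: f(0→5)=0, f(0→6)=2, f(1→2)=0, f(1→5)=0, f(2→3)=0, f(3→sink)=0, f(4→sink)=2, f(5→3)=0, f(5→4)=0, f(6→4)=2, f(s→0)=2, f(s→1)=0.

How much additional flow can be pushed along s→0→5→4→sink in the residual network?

8

Residual capacities along the path: s→0: 9, 0→5: 12, 5→4: 11, 4→sink: 8.
Minimum is 8.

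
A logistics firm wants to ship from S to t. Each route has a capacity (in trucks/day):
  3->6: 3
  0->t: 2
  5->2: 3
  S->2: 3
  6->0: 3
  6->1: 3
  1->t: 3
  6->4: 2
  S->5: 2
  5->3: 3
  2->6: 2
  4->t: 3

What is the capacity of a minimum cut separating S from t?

Max flow = 4 (via 3 augmenting paths).
In the residual at optimum, the set reachable from S is {2, S}.
Cut edges: S->5 (cap 2), 2->6 (cap 2). Sum = 4.

4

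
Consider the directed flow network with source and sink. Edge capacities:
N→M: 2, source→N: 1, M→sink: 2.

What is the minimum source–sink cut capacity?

1

Max flow = 1 (via 1 augmenting path).
In the residual at optimum, the set reachable from source is {source}.
Cut edges: source→N (cap 1). Sum = 1.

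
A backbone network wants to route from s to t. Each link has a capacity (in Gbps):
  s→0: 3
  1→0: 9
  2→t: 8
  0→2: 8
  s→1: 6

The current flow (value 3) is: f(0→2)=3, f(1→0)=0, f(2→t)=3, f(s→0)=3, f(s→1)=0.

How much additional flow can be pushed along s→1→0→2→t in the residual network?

Residual capacities along the path: s→1: 6, 1→0: 9, 0→2: 5, 2→t: 5.
Minimum is 5.

5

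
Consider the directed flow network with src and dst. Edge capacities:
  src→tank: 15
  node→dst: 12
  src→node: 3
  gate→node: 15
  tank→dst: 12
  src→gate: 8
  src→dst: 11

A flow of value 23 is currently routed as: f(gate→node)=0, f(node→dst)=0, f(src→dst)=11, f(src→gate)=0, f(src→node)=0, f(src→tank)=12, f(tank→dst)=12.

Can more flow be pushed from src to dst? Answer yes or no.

Residual path src→node→dst has bottleneck 3 > 0.
Pushing 3 along it raises the flow to 26, so the given flow is not maximum.

Yes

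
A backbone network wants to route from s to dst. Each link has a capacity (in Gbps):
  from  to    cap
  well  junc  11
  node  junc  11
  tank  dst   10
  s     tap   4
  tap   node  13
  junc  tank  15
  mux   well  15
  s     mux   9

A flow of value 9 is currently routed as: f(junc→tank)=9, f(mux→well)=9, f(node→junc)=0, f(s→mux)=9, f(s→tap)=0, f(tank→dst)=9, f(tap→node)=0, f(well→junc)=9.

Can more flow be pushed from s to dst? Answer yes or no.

Residual path s→tap→node→junc→tank→dst has bottleneck 1 > 0.
Pushing 1 along it raises the flow to 10, so the given flow is not maximum.

Yes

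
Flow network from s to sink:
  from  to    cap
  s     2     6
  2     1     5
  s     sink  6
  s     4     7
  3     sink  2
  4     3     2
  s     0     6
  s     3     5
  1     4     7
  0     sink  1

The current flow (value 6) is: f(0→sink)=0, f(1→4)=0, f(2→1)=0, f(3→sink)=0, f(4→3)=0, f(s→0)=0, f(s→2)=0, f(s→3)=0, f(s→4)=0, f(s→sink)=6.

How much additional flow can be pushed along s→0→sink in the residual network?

1

Residual capacities along the path: s→0: 6, 0→sink: 1.
Minimum is 1.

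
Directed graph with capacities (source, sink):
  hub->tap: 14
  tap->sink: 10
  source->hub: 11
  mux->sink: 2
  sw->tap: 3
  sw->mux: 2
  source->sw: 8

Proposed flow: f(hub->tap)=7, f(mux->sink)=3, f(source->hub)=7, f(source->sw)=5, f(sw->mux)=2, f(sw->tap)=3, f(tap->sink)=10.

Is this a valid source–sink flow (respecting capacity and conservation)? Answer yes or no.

No

Capacity violated on mux->sink: flow 3 > capacity 2.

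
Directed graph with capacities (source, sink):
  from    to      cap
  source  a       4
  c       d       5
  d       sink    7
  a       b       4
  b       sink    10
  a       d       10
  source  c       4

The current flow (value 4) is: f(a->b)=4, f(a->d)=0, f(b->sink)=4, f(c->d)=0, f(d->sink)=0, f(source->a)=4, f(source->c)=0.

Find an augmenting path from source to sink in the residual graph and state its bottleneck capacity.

Residual along source->c->d->sink: source->c: 4, c->d: 5, d->sink: 7.
Bottleneck = min = 4.

source->c->d->sink, bottleneck 4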